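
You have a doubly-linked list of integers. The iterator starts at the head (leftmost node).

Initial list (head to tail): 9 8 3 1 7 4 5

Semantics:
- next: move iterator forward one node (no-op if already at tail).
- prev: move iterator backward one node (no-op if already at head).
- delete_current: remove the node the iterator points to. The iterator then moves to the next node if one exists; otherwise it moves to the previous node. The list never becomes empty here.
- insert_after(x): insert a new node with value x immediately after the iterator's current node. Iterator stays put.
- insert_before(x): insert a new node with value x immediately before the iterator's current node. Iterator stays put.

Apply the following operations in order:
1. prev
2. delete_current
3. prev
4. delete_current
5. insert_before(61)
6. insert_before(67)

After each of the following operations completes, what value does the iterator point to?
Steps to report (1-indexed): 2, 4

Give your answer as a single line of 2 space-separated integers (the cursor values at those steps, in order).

Answer: 8 3

Derivation:
After 1 (prev): list=[9, 8, 3, 1, 7, 4, 5] cursor@9
After 2 (delete_current): list=[8, 3, 1, 7, 4, 5] cursor@8
After 3 (prev): list=[8, 3, 1, 7, 4, 5] cursor@8
After 4 (delete_current): list=[3, 1, 7, 4, 5] cursor@3
After 5 (insert_before(61)): list=[61, 3, 1, 7, 4, 5] cursor@3
After 6 (insert_before(67)): list=[61, 67, 3, 1, 7, 4, 5] cursor@3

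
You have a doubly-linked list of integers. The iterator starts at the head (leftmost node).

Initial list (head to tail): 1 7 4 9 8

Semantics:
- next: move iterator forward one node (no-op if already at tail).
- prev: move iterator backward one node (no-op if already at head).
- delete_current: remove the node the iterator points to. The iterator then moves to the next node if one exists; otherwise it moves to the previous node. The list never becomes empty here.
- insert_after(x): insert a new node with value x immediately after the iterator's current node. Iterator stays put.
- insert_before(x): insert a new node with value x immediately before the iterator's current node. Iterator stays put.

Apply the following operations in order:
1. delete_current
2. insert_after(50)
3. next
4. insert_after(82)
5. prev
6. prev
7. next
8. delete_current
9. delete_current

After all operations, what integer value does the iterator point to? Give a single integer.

Answer: 4

Derivation:
After 1 (delete_current): list=[7, 4, 9, 8] cursor@7
After 2 (insert_after(50)): list=[7, 50, 4, 9, 8] cursor@7
After 3 (next): list=[7, 50, 4, 9, 8] cursor@50
After 4 (insert_after(82)): list=[7, 50, 82, 4, 9, 8] cursor@50
After 5 (prev): list=[7, 50, 82, 4, 9, 8] cursor@7
After 6 (prev): list=[7, 50, 82, 4, 9, 8] cursor@7
After 7 (next): list=[7, 50, 82, 4, 9, 8] cursor@50
After 8 (delete_current): list=[7, 82, 4, 9, 8] cursor@82
After 9 (delete_current): list=[7, 4, 9, 8] cursor@4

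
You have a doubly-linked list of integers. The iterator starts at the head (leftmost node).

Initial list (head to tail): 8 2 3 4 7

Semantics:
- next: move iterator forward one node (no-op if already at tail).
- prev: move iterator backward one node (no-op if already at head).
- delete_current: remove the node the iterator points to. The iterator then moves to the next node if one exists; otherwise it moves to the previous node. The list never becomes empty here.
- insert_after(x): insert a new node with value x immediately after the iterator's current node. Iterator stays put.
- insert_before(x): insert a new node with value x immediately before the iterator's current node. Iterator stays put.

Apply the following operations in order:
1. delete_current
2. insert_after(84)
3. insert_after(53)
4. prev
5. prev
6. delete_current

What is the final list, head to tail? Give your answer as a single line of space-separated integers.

After 1 (delete_current): list=[2, 3, 4, 7] cursor@2
After 2 (insert_after(84)): list=[2, 84, 3, 4, 7] cursor@2
After 3 (insert_after(53)): list=[2, 53, 84, 3, 4, 7] cursor@2
After 4 (prev): list=[2, 53, 84, 3, 4, 7] cursor@2
After 5 (prev): list=[2, 53, 84, 3, 4, 7] cursor@2
After 6 (delete_current): list=[53, 84, 3, 4, 7] cursor@53

Answer: 53 84 3 4 7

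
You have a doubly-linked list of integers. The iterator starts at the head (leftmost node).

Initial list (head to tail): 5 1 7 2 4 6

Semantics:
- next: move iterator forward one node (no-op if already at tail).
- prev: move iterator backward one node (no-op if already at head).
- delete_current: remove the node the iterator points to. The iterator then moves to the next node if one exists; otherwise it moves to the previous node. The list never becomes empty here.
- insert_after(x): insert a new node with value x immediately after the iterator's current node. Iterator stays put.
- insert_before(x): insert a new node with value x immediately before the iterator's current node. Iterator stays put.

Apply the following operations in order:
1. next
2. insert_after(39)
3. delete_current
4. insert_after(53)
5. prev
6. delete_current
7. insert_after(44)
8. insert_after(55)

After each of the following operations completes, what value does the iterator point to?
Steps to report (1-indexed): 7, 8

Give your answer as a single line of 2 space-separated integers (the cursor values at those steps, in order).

After 1 (next): list=[5, 1, 7, 2, 4, 6] cursor@1
After 2 (insert_after(39)): list=[5, 1, 39, 7, 2, 4, 6] cursor@1
After 3 (delete_current): list=[5, 39, 7, 2, 4, 6] cursor@39
After 4 (insert_after(53)): list=[5, 39, 53, 7, 2, 4, 6] cursor@39
After 5 (prev): list=[5, 39, 53, 7, 2, 4, 6] cursor@5
After 6 (delete_current): list=[39, 53, 7, 2, 4, 6] cursor@39
After 7 (insert_after(44)): list=[39, 44, 53, 7, 2, 4, 6] cursor@39
After 8 (insert_after(55)): list=[39, 55, 44, 53, 7, 2, 4, 6] cursor@39

Answer: 39 39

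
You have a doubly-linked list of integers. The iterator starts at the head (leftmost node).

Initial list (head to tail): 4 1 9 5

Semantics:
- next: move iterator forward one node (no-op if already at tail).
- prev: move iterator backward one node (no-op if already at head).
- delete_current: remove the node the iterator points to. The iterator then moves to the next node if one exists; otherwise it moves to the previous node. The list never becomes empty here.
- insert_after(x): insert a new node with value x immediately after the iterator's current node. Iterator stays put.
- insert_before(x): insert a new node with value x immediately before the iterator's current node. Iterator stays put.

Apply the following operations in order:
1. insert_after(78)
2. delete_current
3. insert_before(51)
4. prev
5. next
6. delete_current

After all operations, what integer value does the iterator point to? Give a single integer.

Answer: 1

Derivation:
After 1 (insert_after(78)): list=[4, 78, 1, 9, 5] cursor@4
After 2 (delete_current): list=[78, 1, 9, 5] cursor@78
After 3 (insert_before(51)): list=[51, 78, 1, 9, 5] cursor@78
After 4 (prev): list=[51, 78, 1, 9, 5] cursor@51
After 5 (next): list=[51, 78, 1, 9, 5] cursor@78
After 6 (delete_current): list=[51, 1, 9, 5] cursor@1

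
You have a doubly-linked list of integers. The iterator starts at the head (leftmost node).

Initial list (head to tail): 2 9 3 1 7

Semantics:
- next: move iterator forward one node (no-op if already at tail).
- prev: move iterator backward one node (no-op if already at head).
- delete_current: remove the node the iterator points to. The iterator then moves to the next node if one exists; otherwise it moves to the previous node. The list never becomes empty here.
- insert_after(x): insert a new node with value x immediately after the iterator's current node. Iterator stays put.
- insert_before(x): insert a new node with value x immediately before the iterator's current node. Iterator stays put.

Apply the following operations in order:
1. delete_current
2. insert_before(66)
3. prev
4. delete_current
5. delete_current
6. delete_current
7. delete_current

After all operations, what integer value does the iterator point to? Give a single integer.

Answer: 7

Derivation:
After 1 (delete_current): list=[9, 3, 1, 7] cursor@9
After 2 (insert_before(66)): list=[66, 9, 3, 1, 7] cursor@9
After 3 (prev): list=[66, 9, 3, 1, 7] cursor@66
After 4 (delete_current): list=[9, 3, 1, 7] cursor@9
After 5 (delete_current): list=[3, 1, 7] cursor@3
After 6 (delete_current): list=[1, 7] cursor@1
After 7 (delete_current): list=[7] cursor@7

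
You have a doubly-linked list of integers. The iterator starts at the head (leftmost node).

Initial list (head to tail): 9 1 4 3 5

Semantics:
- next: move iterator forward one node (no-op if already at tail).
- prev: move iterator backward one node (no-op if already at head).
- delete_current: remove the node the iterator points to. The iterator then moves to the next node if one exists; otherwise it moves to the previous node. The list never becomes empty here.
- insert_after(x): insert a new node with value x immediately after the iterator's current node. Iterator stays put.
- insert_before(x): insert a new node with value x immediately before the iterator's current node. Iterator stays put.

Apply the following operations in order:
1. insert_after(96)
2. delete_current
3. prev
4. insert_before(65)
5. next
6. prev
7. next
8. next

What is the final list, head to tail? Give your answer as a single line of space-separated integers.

Answer: 65 96 1 4 3 5

Derivation:
After 1 (insert_after(96)): list=[9, 96, 1, 4, 3, 5] cursor@9
After 2 (delete_current): list=[96, 1, 4, 3, 5] cursor@96
After 3 (prev): list=[96, 1, 4, 3, 5] cursor@96
After 4 (insert_before(65)): list=[65, 96, 1, 4, 3, 5] cursor@96
After 5 (next): list=[65, 96, 1, 4, 3, 5] cursor@1
After 6 (prev): list=[65, 96, 1, 4, 3, 5] cursor@96
After 7 (next): list=[65, 96, 1, 4, 3, 5] cursor@1
After 8 (next): list=[65, 96, 1, 4, 3, 5] cursor@4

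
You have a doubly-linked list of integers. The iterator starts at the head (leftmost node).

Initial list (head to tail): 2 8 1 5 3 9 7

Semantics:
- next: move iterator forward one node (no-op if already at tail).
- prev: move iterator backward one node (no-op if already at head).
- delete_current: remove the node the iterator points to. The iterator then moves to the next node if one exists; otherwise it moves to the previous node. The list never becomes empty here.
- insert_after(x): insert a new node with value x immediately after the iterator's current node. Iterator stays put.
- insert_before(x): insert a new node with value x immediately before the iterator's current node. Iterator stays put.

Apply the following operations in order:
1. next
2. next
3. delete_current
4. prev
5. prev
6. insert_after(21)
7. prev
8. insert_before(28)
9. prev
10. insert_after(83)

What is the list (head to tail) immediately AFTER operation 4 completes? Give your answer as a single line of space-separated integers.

Answer: 2 8 5 3 9 7

Derivation:
After 1 (next): list=[2, 8, 1, 5, 3, 9, 7] cursor@8
After 2 (next): list=[2, 8, 1, 5, 3, 9, 7] cursor@1
After 3 (delete_current): list=[2, 8, 5, 3, 9, 7] cursor@5
After 4 (prev): list=[2, 8, 5, 3, 9, 7] cursor@8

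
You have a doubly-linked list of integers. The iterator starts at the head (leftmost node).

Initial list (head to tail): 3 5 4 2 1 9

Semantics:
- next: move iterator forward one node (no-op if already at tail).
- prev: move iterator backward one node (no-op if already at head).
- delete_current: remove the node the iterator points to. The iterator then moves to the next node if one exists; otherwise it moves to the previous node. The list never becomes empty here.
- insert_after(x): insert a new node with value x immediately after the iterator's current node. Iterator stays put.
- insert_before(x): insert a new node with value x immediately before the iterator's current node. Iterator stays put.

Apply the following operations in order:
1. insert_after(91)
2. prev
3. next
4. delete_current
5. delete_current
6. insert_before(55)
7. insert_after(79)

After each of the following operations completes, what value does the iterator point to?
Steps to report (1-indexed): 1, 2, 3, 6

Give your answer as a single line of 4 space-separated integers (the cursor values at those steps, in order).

After 1 (insert_after(91)): list=[3, 91, 5, 4, 2, 1, 9] cursor@3
After 2 (prev): list=[3, 91, 5, 4, 2, 1, 9] cursor@3
After 3 (next): list=[3, 91, 5, 4, 2, 1, 9] cursor@91
After 4 (delete_current): list=[3, 5, 4, 2, 1, 9] cursor@5
After 5 (delete_current): list=[3, 4, 2, 1, 9] cursor@4
After 6 (insert_before(55)): list=[3, 55, 4, 2, 1, 9] cursor@4
After 7 (insert_after(79)): list=[3, 55, 4, 79, 2, 1, 9] cursor@4

Answer: 3 3 91 4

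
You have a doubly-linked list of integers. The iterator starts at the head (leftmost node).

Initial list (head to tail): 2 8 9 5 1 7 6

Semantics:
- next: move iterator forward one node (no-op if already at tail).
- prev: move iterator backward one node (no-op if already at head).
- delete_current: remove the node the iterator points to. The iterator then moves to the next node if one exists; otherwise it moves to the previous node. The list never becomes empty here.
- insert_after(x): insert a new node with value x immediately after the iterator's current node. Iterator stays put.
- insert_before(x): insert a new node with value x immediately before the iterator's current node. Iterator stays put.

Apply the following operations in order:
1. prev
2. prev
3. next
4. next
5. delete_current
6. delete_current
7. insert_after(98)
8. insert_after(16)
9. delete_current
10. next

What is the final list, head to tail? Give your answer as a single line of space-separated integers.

After 1 (prev): list=[2, 8, 9, 5, 1, 7, 6] cursor@2
After 2 (prev): list=[2, 8, 9, 5, 1, 7, 6] cursor@2
After 3 (next): list=[2, 8, 9, 5, 1, 7, 6] cursor@8
After 4 (next): list=[2, 8, 9, 5, 1, 7, 6] cursor@9
After 5 (delete_current): list=[2, 8, 5, 1, 7, 6] cursor@5
After 6 (delete_current): list=[2, 8, 1, 7, 6] cursor@1
After 7 (insert_after(98)): list=[2, 8, 1, 98, 7, 6] cursor@1
After 8 (insert_after(16)): list=[2, 8, 1, 16, 98, 7, 6] cursor@1
After 9 (delete_current): list=[2, 8, 16, 98, 7, 6] cursor@16
After 10 (next): list=[2, 8, 16, 98, 7, 6] cursor@98

Answer: 2 8 16 98 7 6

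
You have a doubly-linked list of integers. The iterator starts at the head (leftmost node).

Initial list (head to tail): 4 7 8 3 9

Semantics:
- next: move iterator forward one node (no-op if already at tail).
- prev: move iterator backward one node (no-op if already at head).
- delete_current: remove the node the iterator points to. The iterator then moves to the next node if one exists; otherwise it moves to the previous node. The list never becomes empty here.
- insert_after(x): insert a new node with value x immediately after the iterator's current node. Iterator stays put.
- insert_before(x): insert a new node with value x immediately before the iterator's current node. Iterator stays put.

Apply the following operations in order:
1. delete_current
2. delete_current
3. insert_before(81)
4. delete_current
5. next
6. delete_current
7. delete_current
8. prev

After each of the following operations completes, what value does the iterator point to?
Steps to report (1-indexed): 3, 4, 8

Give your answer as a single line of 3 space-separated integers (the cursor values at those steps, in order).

After 1 (delete_current): list=[7, 8, 3, 9] cursor@7
After 2 (delete_current): list=[8, 3, 9] cursor@8
After 3 (insert_before(81)): list=[81, 8, 3, 9] cursor@8
After 4 (delete_current): list=[81, 3, 9] cursor@3
After 5 (next): list=[81, 3, 9] cursor@9
After 6 (delete_current): list=[81, 3] cursor@3
After 7 (delete_current): list=[81] cursor@81
After 8 (prev): list=[81] cursor@81

Answer: 8 3 81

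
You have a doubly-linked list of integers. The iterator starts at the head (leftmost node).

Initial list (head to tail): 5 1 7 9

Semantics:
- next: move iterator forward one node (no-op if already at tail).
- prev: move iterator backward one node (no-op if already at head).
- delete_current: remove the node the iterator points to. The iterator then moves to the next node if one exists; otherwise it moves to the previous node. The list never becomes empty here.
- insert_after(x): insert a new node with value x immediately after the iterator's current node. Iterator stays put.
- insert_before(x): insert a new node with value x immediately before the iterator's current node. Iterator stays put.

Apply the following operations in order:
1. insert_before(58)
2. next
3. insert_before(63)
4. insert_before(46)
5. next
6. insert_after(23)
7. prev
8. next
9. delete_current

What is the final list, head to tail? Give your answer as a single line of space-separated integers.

Answer: 58 5 63 46 1 23 9

Derivation:
After 1 (insert_before(58)): list=[58, 5, 1, 7, 9] cursor@5
After 2 (next): list=[58, 5, 1, 7, 9] cursor@1
After 3 (insert_before(63)): list=[58, 5, 63, 1, 7, 9] cursor@1
After 4 (insert_before(46)): list=[58, 5, 63, 46, 1, 7, 9] cursor@1
After 5 (next): list=[58, 5, 63, 46, 1, 7, 9] cursor@7
After 6 (insert_after(23)): list=[58, 5, 63, 46, 1, 7, 23, 9] cursor@7
After 7 (prev): list=[58, 5, 63, 46, 1, 7, 23, 9] cursor@1
After 8 (next): list=[58, 5, 63, 46, 1, 7, 23, 9] cursor@7
After 9 (delete_current): list=[58, 5, 63, 46, 1, 23, 9] cursor@23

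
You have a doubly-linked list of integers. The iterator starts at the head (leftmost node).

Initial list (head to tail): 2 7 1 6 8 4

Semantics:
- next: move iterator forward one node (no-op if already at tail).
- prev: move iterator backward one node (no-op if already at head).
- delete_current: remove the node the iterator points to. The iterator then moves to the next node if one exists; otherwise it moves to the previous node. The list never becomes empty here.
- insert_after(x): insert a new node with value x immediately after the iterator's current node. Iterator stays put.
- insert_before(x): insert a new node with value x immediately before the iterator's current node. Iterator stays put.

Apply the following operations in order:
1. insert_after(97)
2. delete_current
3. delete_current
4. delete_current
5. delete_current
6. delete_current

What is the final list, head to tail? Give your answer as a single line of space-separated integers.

Answer: 8 4

Derivation:
After 1 (insert_after(97)): list=[2, 97, 7, 1, 6, 8, 4] cursor@2
After 2 (delete_current): list=[97, 7, 1, 6, 8, 4] cursor@97
After 3 (delete_current): list=[7, 1, 6, 8, 4] cursor@7
After 4 (delete_current): list=[1, 6, 8, 4] cursor@1
After 5 (delete_current): list=[6, 8, 4] cursor@6
After 6 (delete_current): list=[8, 4] cursor@8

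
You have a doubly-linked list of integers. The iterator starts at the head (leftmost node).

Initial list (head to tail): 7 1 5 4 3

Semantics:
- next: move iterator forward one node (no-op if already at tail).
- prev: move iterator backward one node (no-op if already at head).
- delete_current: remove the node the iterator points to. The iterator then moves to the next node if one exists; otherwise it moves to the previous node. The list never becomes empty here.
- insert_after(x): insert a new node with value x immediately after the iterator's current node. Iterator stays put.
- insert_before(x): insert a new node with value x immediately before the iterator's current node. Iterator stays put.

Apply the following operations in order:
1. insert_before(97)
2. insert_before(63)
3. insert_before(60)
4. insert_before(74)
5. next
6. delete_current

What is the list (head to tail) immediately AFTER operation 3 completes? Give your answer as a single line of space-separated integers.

After 1 (insert_before(97)): list=[97, 7, 1, 5, 4, 3] cursor@7
After 2 (insert_before(63)): list=[97, 63, 7, 1, 5, 4, 3] cursor@7
After 3 (insert_before(60)): list=[97, 63, 60, 7, 1, 5, 4, 3] cursor@7

Answer: 97 63 60 7 1 5 4 3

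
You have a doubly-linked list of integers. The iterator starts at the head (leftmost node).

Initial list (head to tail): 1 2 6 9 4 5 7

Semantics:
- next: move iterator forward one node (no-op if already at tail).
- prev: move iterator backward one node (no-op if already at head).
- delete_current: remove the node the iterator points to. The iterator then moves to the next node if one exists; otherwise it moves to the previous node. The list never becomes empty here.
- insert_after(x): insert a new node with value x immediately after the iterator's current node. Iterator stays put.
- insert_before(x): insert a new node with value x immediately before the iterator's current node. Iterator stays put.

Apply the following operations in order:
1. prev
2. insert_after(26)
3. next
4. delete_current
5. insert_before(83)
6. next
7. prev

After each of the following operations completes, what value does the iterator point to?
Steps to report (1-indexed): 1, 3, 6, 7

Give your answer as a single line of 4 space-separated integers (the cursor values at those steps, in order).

After 1 (prev): list=[1, 2, 6, 9, 4, 5, 7] cursor@1
After 2 (insert_after(26)): list=[1, 26, 2, 6, 9, 4, 5, 7] cursor@1
After 3 (next): list=[1, 26, 2, 6, 9, 4, 5, 7] cursor@26
After 4 (delete_current): list=[1, 2, 6, 9, 4, 5, 7] cursor@2
After 5 (insert_before(83)): list=[1, 83, 2, 6, 9, 4, 5, 7] cursor@2
After 6 (next): list=[1, 83, 2, 6, 9, 4, 5, 7] cursor@6
After 7 (prev): list=[1, 83, 2, 6, 9, 4, 5, 7] cursor@2

Answer: 1 26 6 2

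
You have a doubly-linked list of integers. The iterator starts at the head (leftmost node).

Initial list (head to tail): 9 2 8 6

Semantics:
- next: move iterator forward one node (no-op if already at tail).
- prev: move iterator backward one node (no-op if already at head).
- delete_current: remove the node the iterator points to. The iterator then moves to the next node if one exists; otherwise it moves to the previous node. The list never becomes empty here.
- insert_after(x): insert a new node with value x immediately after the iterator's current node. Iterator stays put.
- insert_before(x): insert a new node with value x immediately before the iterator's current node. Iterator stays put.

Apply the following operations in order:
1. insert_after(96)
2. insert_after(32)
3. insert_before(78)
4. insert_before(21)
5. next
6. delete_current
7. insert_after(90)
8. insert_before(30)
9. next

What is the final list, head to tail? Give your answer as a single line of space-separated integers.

After 1 (insert_after(96)): list=[9, 96, 2, 8, 6] cursor@9
After 2 (insert_after(32)): list=[9, 32, 96, 2, 8, 6] cursor@9
After 3 (insert_before(78)): list=[78, 9, 32, 96, 2, 8, 6] cursor@9
After 4 (insert_before(21)): list=[78, 21, 9, 32, 96, 2, 8, 6] cursor@9
After 5 (next): list=[78, 21, 9, 32, 96, 2, 8, 6] cursor@32
After 6 (delete_current): list=[78, 21, 9, 96, 2, 8, 6] cursor@96
After 7 (insert_after(90)): list=[78, 21, 9, 96, 90, 2, 8, 6] cursor@96
After 8 (insert_before(30)): list=[78, 21, 9, 30, 96, 90, 2, 8, 6] cursor@96
After 9 (next): list=[78, 21, 9, 30, 96, 90, 2, 8, 6] cursor@90

Answer: 78 21 9 30 96 90 2 8 6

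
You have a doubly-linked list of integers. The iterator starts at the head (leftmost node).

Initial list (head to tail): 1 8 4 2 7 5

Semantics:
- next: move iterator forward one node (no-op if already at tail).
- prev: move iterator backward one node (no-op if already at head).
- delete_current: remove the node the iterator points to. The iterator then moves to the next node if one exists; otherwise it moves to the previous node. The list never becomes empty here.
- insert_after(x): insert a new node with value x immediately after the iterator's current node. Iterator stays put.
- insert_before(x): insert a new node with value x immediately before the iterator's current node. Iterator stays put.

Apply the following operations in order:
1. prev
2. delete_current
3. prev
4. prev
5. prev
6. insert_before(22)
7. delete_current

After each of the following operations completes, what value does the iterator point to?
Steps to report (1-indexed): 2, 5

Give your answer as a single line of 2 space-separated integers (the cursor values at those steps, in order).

After 1 (prev): list=[1, 8, 4, 2, 7, 5] cursor@1
After 2 (delete_current): list=[8, 4, 2, 7, 5] cursor@8
After 3 (prev): list=[8, 4, 2, 7, 5] cursor@8
After 4 (prev): list=[8, 4, 2, 7, 5] cursor@8
After 5 (prev): list=[8, 4, 2, 7, 5] cursor@8
After 6 (insert_before(22)): list=[22, 8, 4, 2, 7, 5] cursor@8
After 7 (delete_current): list=[22, 4, 2, 7, 5] cursor@4

Answer: 8 8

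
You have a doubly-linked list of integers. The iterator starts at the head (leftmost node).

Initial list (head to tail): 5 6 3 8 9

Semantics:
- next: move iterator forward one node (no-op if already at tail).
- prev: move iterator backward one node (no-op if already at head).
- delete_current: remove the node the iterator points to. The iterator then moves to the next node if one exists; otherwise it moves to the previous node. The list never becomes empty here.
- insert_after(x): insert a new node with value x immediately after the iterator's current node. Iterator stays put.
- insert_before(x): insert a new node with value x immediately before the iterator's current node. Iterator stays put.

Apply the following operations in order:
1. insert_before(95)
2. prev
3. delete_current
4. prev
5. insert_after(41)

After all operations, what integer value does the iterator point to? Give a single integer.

Answer: 5

Derivation:
After 1 (insert_before(95)): list=[95, 5, 6, 3, 8, 9] cursor@5
After 2 (prev): list=[95, 5, 6, 3, 8, 9] cursor@95
After 3 (delete_current): list=[5, 6, 3, 8, 9] cursor@5
After 4 (prev): list=[5, 6, 3, 8, 9] cursor@5
After 5 (insert_after(41)): list=[5, 41, 6, 3, 8, 9] cursor@5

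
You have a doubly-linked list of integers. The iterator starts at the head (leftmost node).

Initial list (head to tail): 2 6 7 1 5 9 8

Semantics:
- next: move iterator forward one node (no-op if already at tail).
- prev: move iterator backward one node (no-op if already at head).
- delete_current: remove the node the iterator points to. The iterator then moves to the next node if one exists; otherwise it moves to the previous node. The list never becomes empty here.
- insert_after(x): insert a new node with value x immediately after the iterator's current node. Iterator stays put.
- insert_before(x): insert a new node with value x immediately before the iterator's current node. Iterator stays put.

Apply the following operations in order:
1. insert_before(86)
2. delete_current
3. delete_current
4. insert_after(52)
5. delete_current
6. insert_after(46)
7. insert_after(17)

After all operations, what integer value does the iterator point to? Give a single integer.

After 1 (insert_before(86)): list=[86, 2, 6, 7, 1, 5, 9, 8] cursor@2
After 2 (delete_current): list=[86, 6, 7, 1, 5, 9, 8] cursor@6
After 3 (delete_current): list=[86, 7, 1, 5, 9, 8] cursor@7
After 4 (insert_after(52)): list=[86, 7, 52, 1, 5, 9, 8] cursor@7
After 5 (delete_current): list=[86, 52, 1, 5, 9, 8] cursor@52
After 6 (insert_after(46)): list=[86, 52, 46, 1, 5, 9, 8] cursor@52
After 7 (insert_after(17)): list=[86, 52, 17, 46, 1, 5, 9, 8] cursor@52

Answer: 52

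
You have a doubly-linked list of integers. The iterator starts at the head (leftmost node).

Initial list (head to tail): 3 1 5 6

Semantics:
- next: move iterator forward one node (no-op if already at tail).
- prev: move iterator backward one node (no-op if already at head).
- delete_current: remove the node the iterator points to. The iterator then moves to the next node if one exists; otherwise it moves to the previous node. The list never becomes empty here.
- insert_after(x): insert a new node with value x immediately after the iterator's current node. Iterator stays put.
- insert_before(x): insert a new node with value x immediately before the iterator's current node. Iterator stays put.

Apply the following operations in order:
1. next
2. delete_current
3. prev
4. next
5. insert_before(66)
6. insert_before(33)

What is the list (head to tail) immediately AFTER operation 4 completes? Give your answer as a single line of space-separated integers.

After 1 (next): list=[3, 1, 5, 6] cursor@1
After 2 (delete_current): list=[3, 5, 6] cursor@5
After 3 (prev): list=[3, 5, 6] cursor@3
After 4 (next): list=[3, 5, 6] cursor@5

Answer: 3 5 6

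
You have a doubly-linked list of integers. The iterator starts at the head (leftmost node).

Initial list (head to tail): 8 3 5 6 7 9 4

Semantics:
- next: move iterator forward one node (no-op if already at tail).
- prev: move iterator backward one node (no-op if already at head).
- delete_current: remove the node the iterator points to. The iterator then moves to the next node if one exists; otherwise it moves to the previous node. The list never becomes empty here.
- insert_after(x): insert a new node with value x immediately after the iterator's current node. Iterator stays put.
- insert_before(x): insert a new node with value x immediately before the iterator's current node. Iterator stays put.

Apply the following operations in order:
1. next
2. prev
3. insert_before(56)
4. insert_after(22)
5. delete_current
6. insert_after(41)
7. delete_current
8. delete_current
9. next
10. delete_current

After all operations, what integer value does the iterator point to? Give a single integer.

Answer: 6

Derivation:
After 1 (next): list=[8, 3, 5, 6, 7, 9, 4] cursor@3
After 2 (prev): list=[8, 3, 5, 6, 7, 9, 4] cursor@8
After 3 (insert_before(56)): list=[56, 8, 3, 5, 6, 7, 9, 4] cursor@8
After 4 (insert_after(22)): list=[56, 8, 22, 3, 5, 6, 7, 9, 4] cursor@8
After 5 (delete_current): list=[56, 22, 3, 5, 6, 7, 9, 4] cursor@22
After 6 (insert_after(41)): list=[56, 22, 41, 3, 5, 6, 7, 9, 4] cursor@22
After 7 (delete_current): list=[56, 41, 3, 5, 6, 7, 9, 4] cursor@41
After 8 (delete_current): list=[56, 3, 5, 6, 7, 9, 4] cursor@3
After 9 (next): list=[56, 3, 5, 6, 7, 9, 4] cursor@5
After 10 (delete_current): list=[56, 3, 6, 7, 9, 4] cursor@6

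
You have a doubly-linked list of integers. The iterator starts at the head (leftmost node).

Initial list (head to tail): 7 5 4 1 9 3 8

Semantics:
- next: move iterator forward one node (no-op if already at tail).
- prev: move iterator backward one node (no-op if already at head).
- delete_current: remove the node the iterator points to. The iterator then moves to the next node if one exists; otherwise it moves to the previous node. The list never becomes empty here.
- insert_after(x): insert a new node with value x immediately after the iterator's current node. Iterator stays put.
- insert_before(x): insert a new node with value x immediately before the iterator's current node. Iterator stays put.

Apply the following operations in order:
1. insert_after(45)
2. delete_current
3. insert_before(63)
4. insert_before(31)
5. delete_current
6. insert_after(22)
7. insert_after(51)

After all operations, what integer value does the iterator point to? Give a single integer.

After 1 (insert_after(45)): list=[7, 45, 5, 4, 1, 9, 3, 8] cursor@7
After 2 (delete_current): list=[45, 5, 4, 1, 9, 3, 8] cursor@45
After 3 (insert_before(63)): list=[63, 45, 5, 4, 1, 9, 3, 8] cursor@45
After 4 (insert_before(31)): list=[63, 31, 45, 5, 4, 1, 9, 3, 8] cursor@45
After 5 (delete_current): list=[63, 31, 5, 4, 1, 9, 3, 8] cursor@5
After 6 (insert_after(22)): list=[63, 31, 5, 22, 4, 1, 9, 3, 8] cursor@5
After 7 (insert_after(51)): list=[63, 31, 5, 51, 22, 4, 1, 9, 3, 8] cursor@5

Answer: 5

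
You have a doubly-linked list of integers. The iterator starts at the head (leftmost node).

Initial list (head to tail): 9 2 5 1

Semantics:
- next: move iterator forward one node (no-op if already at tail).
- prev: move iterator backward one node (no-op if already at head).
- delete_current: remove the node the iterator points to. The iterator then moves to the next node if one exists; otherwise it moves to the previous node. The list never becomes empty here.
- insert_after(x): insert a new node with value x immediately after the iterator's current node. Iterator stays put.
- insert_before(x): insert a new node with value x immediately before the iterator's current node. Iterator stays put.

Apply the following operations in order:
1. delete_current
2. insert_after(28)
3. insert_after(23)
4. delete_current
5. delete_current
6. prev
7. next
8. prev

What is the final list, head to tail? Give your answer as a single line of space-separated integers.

After 1 (delete_current): list=[2, 5, 1] cursor@2
After 2 (insert_after(28)): list=[2, 28, 5, 1] cursor@2
After 3 (insert_after(23)): list=[2, 23, 28, 5, 1] cursor@2
After 4 (delete_current): list=[23, 28, 5, 1] cursor@23
After 5 (delete_current): list=[28, 5, 1] cursor@28
After 6 (prev): list=[28, 5, 1] cursor@28
After 7 (next): list=[28, 5, 1] cursor@5
After 8 (prev): list=[28, 5, 1] cursor@28

Answer: 28 5 1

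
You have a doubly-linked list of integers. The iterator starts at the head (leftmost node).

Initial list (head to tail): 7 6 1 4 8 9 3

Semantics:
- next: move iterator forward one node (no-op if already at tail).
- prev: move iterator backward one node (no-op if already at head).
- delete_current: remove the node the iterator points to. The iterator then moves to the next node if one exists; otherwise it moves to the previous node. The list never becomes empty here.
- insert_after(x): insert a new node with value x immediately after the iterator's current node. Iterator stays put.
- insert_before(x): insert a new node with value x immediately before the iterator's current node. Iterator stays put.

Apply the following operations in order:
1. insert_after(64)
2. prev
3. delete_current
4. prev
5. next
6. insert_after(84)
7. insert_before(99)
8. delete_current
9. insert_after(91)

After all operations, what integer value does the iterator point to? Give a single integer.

After 1 (insert_after(64)): list=[7, 64, 6, 1, 4, 8, 9, 3] cursor@7
After 2 (prev): list=[7, 64, 6, 1, 4, 8, 9, 3] cursor@7
After 3 (delete_current): list=[64, 6, 1, 4, 8, 9, 3] cursor@64
After 4 (prev): list=[64, 6, 1, 4, 8, 9, 3] cursor@64
After 5 (next): list=[64, 6, 1, 4, 8, 9, 3] cursor@6
After 6 (insert_after(84)): list=[64, 6, 84, 1, 4, 8, 9, 3] cursor@6
After 7 (insert_before(99)): list=[64, 99, 6, 84, 1, 4, 8, 9, 3] cursor@6
After 8 (delete_current): list=[64, 99, 84, 1, 4, 8, 9, 3] cursor@84
After 9 (insert_after(91)): list=[64, 99, 84, 91, 1, 4, 8, 9, 3] cursor@84

Answer: 84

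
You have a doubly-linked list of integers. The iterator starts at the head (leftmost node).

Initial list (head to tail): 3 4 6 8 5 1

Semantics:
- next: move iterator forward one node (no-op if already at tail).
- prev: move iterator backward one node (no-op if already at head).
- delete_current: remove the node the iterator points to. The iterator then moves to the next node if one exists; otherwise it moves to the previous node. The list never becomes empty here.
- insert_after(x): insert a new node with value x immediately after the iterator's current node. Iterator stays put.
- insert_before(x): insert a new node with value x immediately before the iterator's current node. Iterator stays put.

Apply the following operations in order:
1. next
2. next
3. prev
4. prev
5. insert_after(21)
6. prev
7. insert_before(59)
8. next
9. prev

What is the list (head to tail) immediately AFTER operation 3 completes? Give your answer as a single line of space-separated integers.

After 1 (next): list=[3, 4, 6, 8, 5, 1] cursor@4
After 2 (next): list=[3, 4, 6, 8, 5, 1] cursor@6
After 3 (prev): list=[3, 4, 6, 8, 5, 1] cursor@4

Answer: 3 4 6 8 5 1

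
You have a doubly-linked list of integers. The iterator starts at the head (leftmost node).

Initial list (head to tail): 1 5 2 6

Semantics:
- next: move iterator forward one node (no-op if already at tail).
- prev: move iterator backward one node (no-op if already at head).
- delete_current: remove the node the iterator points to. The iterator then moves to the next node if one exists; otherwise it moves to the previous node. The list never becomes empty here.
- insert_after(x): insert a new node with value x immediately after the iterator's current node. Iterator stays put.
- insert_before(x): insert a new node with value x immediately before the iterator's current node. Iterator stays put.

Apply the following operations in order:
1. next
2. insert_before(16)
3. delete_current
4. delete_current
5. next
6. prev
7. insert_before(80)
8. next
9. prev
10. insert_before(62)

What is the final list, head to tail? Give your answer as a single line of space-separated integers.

Answer: 1 80 62 16 6

Derivation:
After 1 (next): list=[1, 5, 2, 6] cursor@5
After 2 (insert_before(16)): list=[1, 16, 5, 2, 6] cursor@5
After 3 (delete_current): list=[1, 16, 2, 6] cursor@2
After 4 (delete_current): list=[1, 16, 6] cursor@6
After 5 (next): list=[1, 16, 6] cursor@6
After 6 (prev): list=[1, 16, 6] cursor@16
After 7 (insert_before(80)): list=[1, 80, 16, 6] cursor@16
After 8 (next): list=[1, 80, 16, 6] cursor@6
After 9 (prev): list=[1, 80, 16, 6] cursor@16
After 10 (insert_before(62)): list=[1, 80, 62, 16, 6] cursor@16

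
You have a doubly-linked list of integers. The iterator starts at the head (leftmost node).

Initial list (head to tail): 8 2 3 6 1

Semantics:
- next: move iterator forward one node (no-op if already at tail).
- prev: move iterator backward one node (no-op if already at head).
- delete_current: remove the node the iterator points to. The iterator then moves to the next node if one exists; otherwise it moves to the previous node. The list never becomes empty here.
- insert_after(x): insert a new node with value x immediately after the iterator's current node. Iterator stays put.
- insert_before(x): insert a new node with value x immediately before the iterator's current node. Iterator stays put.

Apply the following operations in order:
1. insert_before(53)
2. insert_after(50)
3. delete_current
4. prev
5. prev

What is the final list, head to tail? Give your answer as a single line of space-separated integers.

After 1 (insert_before(53)): list=[53, 8, 2, 3, 6, 1] cursor@8
After 2 (insert_after(50)): list=[53, 8, 50, 2, 3, 6, 1] cursor@8
After 3 (delete_current): list=[53, 50, 2, 3, 6, 1] cursor@50
After 4 (prev): list=[53, 50, 2, 3, 6, 1] cursor@53
After 5 (prev): list=[53, 50, 2, 3, 6, 1] cursor@53

Answer: 53 50 2 3 6 1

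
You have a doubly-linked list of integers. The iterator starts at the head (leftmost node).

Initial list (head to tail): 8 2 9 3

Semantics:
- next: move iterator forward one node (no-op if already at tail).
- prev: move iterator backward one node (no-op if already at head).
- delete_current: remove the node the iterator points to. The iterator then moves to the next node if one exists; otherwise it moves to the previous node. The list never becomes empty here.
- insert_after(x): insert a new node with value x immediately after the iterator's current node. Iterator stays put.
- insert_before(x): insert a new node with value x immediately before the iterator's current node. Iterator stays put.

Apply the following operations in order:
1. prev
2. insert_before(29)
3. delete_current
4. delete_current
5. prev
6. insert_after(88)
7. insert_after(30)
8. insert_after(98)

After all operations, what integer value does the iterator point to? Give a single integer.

Answer: 29

Derivation:
After 1 (prev): list=[8, 2, 9, 3] cursor@8
After 2 (insert_before(29)): list=[29, 8, 2, 9, 3] cursor@8
After 3 (delete_current): list=[29, 2, 9, 3] cursor@2
After 4 (delete_current): list=[29, 9, 3] cursor@9
After 5 (prev): list=[29, 9, 3] cursor@29
After 6 (insert_after(88)): list=[29, 88, 9, 3] cursor@29
After 7 (insert_after(30)): list=[29, 30, 88, 9, 3] cursor@29
After 8 (insert_after(98)): list=[29, 98, 30, 88, 9, 3] cursor@29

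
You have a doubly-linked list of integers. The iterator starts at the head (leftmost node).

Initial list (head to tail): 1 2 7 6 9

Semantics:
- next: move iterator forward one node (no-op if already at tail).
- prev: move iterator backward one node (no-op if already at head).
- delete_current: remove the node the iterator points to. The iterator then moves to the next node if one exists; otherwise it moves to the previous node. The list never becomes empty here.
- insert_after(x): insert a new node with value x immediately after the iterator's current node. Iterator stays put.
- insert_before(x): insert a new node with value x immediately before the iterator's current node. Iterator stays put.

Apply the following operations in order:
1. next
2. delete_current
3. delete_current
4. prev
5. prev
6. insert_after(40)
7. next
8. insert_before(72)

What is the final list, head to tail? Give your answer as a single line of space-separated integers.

Answer: 1 72 40 6 9

Derivation:
After 1 (next): list=[1, 2, 7, 6, 9] cursor@2
After 2 (delete_current): list=[1, 7, 6, 9] cursor@7
After 3 (delete_current): list=[1, 6, 9] cursor@6
After 4 (prev): list=[1, 6, 9] cursor@1
After 5 (prev): list=[1, 6, 9] cursor@1
After 6 (insert_after(40)): list=[1, 40, 6, 9] cursor@1
After 7 (next): list=[1, 40, 6, 9] cursor@40
After 8 (insert_before(72)): list=[1, 72, 40, 6, 9] cursor@40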